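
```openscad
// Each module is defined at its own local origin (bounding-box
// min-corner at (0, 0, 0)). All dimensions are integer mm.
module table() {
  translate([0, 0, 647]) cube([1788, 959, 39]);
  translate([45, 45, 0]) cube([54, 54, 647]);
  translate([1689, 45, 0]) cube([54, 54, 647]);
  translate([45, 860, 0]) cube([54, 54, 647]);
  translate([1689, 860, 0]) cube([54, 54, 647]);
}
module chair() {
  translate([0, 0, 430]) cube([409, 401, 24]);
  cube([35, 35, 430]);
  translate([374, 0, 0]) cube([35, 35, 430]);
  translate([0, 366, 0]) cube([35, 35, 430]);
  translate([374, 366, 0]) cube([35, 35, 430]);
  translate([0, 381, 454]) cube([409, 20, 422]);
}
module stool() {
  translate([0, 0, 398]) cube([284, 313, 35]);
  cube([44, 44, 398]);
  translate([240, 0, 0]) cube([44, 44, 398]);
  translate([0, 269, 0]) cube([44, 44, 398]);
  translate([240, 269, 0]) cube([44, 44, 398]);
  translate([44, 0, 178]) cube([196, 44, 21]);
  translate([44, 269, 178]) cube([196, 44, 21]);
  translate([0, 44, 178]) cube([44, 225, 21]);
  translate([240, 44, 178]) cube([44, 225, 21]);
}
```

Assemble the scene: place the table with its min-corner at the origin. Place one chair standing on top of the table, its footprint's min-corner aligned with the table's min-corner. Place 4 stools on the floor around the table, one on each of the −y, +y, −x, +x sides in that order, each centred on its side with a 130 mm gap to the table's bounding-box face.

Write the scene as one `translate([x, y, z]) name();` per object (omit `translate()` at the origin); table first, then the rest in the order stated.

table();
translate([0, 0, 686]) chair();
translate([752, -443, 0]) stool();
translate([752, 1089, 0]) stool();
translate([-414, 323, 0]) stool();
translate([1918, 323, 0]) stool();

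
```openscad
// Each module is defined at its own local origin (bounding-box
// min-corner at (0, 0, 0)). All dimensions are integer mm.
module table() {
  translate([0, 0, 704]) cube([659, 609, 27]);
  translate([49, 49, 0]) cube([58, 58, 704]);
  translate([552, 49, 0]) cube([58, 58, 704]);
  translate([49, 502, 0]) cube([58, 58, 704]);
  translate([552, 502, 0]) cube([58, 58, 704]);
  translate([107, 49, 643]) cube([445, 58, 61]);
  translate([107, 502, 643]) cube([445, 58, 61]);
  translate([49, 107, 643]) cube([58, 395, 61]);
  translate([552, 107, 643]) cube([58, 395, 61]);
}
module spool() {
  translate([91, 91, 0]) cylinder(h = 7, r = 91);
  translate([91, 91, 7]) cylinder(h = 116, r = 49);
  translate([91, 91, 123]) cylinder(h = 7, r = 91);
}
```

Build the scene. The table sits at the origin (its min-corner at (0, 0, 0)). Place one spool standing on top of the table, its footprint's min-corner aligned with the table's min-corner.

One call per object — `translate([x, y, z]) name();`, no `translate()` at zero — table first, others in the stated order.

table();
translate([0, 0, 731]) spool();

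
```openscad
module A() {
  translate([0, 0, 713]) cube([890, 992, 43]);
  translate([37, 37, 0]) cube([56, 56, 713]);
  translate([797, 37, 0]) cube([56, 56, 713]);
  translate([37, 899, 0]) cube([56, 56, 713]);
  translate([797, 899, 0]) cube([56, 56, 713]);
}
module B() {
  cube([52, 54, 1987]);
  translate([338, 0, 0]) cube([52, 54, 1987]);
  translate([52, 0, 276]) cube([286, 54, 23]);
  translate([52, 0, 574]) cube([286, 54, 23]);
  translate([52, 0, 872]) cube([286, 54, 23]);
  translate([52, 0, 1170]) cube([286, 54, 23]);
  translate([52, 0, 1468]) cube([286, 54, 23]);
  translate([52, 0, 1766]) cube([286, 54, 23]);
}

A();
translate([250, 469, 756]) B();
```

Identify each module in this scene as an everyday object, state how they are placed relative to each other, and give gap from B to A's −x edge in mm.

A is a table. B is a ladder. The ladder is on top of the table, centred. The gap from the ladder to the table's −x edge is 250 mm.

The ladder's min-x is at 250; the table's min-x is 0; gap = 250 mm.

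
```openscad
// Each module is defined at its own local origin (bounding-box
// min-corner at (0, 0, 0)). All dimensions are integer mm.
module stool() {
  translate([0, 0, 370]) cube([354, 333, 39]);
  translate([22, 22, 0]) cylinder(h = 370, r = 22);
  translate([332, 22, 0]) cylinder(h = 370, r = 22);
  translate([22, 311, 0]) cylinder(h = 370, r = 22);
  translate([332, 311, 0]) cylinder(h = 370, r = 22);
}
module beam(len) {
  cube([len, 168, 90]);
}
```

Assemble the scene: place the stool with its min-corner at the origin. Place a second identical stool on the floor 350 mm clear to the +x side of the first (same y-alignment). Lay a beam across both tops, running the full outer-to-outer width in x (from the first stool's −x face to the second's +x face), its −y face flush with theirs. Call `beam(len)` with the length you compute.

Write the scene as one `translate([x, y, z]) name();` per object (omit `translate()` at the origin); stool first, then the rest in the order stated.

stool();
translate([704, 0, 0]) stool();
translate([0, 0, 409]) beam(1058);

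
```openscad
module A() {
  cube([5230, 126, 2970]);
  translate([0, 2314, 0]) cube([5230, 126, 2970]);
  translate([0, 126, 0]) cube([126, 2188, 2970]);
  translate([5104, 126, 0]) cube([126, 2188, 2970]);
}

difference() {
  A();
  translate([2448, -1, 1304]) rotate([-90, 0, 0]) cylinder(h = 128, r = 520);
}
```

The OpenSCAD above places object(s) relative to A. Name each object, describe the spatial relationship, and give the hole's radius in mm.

The subtracted cylinder has r = 520 mm.

A is a house frame. The house frame has a circular hole through its front wall. The hole's radius is 520 mm.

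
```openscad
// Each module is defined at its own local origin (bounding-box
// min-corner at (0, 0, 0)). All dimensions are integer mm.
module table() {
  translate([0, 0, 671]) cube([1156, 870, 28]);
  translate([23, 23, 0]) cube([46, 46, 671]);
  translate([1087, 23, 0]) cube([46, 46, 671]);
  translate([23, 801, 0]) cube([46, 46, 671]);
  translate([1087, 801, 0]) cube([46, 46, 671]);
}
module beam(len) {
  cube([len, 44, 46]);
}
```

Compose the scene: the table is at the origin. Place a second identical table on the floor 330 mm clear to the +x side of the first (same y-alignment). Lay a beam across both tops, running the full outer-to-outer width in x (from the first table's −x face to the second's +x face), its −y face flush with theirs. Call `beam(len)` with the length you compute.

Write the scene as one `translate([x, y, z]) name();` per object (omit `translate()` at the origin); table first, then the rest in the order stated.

table();
translate([1486, 0, 0]) table();
translate([0, 0, 699]) beam(2642);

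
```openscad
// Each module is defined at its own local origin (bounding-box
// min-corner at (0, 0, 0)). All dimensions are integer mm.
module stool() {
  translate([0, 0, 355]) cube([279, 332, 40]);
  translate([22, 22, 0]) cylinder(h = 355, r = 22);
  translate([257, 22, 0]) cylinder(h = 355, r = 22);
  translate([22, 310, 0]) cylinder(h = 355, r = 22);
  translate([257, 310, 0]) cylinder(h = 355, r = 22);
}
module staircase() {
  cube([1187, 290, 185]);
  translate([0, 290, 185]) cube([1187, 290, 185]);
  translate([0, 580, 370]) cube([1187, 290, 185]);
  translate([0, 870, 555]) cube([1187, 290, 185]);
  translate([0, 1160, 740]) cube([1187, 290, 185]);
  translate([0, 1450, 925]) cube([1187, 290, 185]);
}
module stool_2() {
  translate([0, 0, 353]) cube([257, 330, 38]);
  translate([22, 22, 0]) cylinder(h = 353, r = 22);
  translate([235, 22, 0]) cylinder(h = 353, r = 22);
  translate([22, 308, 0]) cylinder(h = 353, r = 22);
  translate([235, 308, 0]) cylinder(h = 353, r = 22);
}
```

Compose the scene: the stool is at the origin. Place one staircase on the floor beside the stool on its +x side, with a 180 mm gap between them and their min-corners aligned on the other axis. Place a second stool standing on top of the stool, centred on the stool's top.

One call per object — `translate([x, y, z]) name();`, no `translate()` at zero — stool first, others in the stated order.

stool();
translate([459, 0, 0]) staircase();
translate([11, 1, 395]) stool_2();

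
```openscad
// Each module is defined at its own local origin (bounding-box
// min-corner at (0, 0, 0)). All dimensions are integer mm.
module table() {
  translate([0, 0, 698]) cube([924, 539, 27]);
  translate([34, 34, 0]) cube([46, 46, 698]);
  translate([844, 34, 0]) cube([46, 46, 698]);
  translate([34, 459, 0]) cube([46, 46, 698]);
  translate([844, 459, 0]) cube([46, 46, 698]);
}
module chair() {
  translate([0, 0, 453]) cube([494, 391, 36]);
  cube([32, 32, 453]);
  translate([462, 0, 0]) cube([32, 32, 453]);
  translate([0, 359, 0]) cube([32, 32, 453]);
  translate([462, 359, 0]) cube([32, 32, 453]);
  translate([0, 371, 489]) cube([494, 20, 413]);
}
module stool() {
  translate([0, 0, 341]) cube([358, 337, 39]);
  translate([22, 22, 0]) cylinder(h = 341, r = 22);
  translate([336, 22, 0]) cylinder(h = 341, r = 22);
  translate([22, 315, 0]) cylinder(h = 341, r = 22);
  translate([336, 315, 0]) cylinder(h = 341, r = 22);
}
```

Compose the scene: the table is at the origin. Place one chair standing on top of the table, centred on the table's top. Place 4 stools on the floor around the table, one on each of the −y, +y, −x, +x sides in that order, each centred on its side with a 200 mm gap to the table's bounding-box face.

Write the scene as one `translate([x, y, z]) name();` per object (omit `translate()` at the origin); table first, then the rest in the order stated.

table();
translate([215, 74, 725]) chair();
translate([283, -537, 0]) stool();
translate([283, 739, 0]) stool();
translate([-558, 101, 0]) stool();
translate([1124, 101, 0]) stool();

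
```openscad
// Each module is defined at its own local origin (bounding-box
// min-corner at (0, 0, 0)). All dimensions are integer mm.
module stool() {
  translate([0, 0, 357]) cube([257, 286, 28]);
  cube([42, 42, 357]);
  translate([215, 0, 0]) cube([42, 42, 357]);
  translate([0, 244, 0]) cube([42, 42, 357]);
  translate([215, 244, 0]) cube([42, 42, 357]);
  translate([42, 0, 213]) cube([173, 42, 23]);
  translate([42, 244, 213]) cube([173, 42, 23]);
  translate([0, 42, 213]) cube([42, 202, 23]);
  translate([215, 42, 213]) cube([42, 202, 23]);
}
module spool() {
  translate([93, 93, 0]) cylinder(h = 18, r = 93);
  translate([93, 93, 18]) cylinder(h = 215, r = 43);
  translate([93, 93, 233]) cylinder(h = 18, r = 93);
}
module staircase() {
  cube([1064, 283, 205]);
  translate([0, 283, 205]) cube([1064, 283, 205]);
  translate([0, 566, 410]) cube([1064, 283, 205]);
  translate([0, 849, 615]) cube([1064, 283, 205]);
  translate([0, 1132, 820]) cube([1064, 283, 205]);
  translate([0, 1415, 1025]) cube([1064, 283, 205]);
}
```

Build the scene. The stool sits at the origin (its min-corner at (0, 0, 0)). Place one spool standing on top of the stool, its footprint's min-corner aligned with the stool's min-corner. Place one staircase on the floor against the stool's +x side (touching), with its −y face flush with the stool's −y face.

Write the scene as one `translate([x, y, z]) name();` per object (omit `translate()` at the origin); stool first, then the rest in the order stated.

stool();
translate([0, 0, 385]) spool();
translate([257, 0, 0]) staircase();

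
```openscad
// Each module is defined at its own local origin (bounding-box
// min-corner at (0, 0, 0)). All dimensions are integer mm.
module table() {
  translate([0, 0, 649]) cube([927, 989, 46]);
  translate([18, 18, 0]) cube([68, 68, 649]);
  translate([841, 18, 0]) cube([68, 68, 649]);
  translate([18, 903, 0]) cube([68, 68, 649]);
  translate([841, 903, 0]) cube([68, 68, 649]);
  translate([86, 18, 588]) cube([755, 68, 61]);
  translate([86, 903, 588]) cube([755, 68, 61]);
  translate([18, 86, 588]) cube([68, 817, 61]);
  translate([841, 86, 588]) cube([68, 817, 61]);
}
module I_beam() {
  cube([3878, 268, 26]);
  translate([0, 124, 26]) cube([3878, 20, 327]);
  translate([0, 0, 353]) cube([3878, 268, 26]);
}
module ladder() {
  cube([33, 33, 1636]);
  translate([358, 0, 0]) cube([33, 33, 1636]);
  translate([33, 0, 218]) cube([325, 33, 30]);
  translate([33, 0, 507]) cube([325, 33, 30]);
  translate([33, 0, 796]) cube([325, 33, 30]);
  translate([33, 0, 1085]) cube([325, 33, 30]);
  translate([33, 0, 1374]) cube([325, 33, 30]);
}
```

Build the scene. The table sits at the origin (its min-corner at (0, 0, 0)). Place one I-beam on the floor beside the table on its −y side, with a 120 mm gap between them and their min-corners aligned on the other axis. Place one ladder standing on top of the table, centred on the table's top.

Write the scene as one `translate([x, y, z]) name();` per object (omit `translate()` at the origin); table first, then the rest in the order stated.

table();
translate([0, -388, 0]) I_beam();
translate([268, 478, 695]) ladder();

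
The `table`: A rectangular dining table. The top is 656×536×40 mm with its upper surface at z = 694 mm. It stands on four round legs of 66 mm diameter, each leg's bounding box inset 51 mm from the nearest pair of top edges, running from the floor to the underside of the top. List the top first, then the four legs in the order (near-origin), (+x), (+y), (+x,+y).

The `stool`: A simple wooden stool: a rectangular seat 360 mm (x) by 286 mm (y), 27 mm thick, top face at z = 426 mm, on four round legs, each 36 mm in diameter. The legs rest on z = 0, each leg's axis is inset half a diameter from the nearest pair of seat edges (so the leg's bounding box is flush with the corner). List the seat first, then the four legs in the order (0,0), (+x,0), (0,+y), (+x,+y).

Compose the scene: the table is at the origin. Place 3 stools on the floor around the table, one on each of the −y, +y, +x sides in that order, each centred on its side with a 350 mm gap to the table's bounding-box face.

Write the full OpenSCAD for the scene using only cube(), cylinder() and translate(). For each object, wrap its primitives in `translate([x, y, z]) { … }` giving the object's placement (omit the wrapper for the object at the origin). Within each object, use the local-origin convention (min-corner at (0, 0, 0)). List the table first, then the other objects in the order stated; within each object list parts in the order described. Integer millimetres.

translate([0, 0, 654]) cube([656, 536, 40]);
translate([84, 84, 0]) cylinder(h = 654, r = 33);
translate([572, 84, 0]) cylinder(h = 654, r = 33);
translate([84, 452, 0]) cylinder(h = 654, r = 33);
translate([572, 452, 0]) cylinder(h = 654, r = 33);
translate([148, -636, 0]) {
  translate([0, 0, 399]) cube([360, 286, 27]);
  translate([18, 18, 0]) cylinder(h = 399, r = 18);
  translate([342, 18, 0]) cylinder(h = 399, r = 18);
  translate([18, 268, 0]) cylinder(h = 399, r = 18);
  translate([342, 268, 0]) cylinder(h = 399, r = 18);
}
translate([148, 886, 0]) {
  translate([0, 0, 399]) cube([360, 286, 27]);
  translate([18, 18, 0]) cylinder(h = 399, r = 18);
  translate([342, 18, 0]) cylinder(h = 399, r = 18);
  translate([18, 268, 0]) cylinder(h = 399, r = 18);
  translate([342, 268, 0]) cylinder(h = 399, r = 18);
}
translate([1006, 125, 0]) {
  translate([0, 0, 399]) cube([360, 286, 27]);
  translate([18, 18, 0]) cylinder(h = 399, r = 18);
  translate([342, 18, 0]) cylinder(h = 399, r = 18);
  translate([18, 268, 0]) cylinder(h = 399, r = 18);
  translate([342, 268, 0]) cylinder(h = 399, r = 18);
}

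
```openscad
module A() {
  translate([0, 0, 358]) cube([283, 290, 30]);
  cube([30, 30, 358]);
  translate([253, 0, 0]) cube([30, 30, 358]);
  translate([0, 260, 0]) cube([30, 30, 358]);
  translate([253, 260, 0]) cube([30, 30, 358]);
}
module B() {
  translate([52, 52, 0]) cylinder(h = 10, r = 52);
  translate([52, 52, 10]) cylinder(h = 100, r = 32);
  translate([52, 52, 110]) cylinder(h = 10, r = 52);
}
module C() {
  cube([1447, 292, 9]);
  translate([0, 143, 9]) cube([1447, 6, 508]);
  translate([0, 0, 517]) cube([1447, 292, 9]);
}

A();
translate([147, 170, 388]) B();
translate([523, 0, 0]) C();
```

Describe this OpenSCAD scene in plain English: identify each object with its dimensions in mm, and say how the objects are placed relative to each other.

A is a simple wooden stool: a rectangular seat 283 mm (x) by 290 mm (y), 30 mm thick, top face at z = 388 mm, on four square legs, each 30×30 mm in cross-section. The legs rest on z = 0, each flush with a corner of the seat.

B is a spool: two coaxial disc flanges of radius 52 mm and thickness 10 mm, joined by a core cylinder of radius 32 mm and height 100 mm. The lower flange rests on z = 0 and the three cylinders share a vertical axis.

C is an I-beam lying along x, 1447 mm long. Overall section height 526 mm. Two flanges 292 mm wide (y) and 9 mm thick, one on the floor and one at the top; a web 6 mm thick runs between them, centred on the flange width.

The spool is on top of the stool. The I-beam is on the floor beside the stool on its +x side.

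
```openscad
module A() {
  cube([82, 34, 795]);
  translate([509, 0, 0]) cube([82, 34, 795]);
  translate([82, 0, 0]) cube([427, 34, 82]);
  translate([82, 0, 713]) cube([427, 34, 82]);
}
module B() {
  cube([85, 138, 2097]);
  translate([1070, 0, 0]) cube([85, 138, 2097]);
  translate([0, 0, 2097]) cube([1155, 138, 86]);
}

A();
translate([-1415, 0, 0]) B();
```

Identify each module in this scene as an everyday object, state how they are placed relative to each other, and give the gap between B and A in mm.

A is a picture frame. B is a door frame. The door frame is on the floor beside the picture frame on its −x side. The gap between the door frame and the picture frame is 260 mm.

The door frame's nearest face is 260 mm from the picture frame's −x face.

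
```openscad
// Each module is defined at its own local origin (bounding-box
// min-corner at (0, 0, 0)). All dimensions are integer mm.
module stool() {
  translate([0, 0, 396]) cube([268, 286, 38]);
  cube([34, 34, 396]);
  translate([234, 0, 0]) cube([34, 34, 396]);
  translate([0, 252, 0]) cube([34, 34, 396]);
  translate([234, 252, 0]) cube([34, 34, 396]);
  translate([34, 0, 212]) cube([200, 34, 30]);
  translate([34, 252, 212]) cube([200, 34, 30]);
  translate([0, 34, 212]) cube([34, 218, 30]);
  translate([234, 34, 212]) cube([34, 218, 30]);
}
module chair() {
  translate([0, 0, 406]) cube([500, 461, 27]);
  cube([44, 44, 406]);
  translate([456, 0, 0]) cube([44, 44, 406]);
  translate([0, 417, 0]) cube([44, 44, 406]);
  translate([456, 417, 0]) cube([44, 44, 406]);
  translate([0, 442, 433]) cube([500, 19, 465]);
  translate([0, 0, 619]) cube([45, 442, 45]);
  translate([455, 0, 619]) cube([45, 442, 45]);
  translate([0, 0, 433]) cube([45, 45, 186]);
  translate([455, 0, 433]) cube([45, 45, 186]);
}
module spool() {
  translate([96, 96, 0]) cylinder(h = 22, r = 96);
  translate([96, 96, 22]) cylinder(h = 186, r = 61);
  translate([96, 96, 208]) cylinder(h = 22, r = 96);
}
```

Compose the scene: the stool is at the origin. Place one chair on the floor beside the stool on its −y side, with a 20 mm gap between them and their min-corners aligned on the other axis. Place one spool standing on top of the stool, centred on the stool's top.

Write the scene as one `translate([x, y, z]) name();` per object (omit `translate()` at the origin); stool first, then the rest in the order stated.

stool();
translate([0, -481, 0]) chair();
translate([38, 47, 434]) spool();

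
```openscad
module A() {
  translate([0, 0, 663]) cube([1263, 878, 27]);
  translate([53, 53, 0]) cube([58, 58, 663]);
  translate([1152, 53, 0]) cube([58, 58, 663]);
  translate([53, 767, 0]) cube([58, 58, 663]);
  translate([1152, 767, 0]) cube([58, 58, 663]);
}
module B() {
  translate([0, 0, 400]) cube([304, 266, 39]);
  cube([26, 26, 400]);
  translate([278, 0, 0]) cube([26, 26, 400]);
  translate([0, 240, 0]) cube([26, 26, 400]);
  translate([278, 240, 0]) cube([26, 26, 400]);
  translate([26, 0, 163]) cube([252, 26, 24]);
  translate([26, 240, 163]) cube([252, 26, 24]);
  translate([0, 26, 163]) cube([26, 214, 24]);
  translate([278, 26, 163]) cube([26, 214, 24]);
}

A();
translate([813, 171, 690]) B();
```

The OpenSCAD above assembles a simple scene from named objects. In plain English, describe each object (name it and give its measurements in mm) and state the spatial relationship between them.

A is a table: top 1263 mm (x) × 878 mm (y), 27 mm thick, upper face at z = 690 mm, on four 58×58 mm square legs, each inset 53 mm from the nearest pair of top edges, running from z = 0 to the bottom of the top.

B is a four-legged stool. The seat is a 304×266×39 mm slab whose top surface is at z = 439 mm; four square legs, each 26×26 mm in cross-section, run from the floor (z = 0) to the underside of the seat, each flush with a corner of the seat. Four stretchers, 26 mm wide and 24 mm tall, connect adjacent legs with their undersides at z = 163 mm, each running between the inner faces of the legs it joins and aligned with the legs' outer faces on the other axis.

The stool is on top of the table.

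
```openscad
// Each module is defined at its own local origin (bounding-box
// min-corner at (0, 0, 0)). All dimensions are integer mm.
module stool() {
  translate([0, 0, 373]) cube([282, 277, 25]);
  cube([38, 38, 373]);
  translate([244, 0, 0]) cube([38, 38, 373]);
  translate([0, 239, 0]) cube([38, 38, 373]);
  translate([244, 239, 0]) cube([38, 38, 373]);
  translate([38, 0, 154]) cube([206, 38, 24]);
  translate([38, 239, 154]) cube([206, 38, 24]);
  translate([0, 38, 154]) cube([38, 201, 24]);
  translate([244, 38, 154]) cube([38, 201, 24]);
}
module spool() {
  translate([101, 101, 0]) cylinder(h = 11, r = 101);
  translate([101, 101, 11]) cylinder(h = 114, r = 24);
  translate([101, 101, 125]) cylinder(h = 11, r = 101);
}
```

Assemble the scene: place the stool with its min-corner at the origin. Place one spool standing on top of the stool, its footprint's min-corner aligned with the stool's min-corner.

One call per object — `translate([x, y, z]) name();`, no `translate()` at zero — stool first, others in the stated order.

stool();
translate([0, 0, 398]) spool();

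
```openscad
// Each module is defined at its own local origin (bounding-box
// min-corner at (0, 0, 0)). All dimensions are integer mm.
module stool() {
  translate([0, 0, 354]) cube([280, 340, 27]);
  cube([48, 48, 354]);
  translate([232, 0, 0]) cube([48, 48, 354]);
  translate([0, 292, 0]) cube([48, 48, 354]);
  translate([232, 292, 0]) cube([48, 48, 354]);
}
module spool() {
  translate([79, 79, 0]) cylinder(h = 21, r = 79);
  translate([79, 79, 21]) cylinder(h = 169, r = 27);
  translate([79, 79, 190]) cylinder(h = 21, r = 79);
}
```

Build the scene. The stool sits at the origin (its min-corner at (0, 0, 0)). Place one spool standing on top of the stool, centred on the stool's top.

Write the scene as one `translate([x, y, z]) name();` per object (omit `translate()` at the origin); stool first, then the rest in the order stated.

stool();
translate([61, 91, 381]) spool();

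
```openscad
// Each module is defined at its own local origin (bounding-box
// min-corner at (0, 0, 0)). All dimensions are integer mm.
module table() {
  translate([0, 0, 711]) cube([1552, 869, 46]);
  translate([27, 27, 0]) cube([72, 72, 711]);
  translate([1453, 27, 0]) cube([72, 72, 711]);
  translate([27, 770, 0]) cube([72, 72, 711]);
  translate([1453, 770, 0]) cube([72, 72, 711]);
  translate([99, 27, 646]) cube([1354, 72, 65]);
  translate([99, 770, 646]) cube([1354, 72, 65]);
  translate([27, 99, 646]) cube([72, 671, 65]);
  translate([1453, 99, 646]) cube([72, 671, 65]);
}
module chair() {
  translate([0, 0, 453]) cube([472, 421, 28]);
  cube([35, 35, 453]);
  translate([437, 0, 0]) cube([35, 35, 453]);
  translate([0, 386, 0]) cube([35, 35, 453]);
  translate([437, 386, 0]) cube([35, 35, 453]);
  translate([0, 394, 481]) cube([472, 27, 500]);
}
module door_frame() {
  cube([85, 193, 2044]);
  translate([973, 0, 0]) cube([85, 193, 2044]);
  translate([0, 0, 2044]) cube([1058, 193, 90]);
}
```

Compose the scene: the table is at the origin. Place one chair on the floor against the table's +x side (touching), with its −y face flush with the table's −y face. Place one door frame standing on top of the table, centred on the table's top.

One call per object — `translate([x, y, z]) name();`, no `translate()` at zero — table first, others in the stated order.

table();
translate([1552, 0, 0]) chair();
translate([247, 338, 757]) door_frame();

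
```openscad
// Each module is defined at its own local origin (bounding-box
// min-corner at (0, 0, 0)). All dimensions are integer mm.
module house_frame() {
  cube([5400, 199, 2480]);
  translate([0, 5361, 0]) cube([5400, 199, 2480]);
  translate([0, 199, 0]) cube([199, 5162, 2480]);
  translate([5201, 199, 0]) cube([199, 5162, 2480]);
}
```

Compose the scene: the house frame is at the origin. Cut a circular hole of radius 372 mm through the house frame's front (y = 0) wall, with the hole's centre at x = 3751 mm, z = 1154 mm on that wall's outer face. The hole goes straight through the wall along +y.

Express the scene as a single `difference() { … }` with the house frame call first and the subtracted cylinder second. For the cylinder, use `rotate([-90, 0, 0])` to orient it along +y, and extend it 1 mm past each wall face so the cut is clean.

difference() {
  house_frame();
  translate([3751, -1, 1154]) rotate([-90, 0, 0]) cylinder(h = 201, r = 372);
}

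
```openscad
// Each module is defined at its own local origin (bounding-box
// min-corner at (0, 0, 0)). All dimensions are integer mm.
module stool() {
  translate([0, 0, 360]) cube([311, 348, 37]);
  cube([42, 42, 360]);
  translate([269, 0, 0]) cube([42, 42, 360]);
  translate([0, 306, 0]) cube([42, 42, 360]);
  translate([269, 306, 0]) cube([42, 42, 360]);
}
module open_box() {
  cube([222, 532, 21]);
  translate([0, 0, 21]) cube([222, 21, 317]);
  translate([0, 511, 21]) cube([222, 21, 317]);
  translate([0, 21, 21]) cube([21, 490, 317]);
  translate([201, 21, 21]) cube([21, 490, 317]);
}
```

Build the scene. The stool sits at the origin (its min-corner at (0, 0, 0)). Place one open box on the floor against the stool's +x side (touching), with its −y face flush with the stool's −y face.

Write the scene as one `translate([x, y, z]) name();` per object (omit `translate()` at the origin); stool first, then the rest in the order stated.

stool();
translate([311, 0, 0]) open_box();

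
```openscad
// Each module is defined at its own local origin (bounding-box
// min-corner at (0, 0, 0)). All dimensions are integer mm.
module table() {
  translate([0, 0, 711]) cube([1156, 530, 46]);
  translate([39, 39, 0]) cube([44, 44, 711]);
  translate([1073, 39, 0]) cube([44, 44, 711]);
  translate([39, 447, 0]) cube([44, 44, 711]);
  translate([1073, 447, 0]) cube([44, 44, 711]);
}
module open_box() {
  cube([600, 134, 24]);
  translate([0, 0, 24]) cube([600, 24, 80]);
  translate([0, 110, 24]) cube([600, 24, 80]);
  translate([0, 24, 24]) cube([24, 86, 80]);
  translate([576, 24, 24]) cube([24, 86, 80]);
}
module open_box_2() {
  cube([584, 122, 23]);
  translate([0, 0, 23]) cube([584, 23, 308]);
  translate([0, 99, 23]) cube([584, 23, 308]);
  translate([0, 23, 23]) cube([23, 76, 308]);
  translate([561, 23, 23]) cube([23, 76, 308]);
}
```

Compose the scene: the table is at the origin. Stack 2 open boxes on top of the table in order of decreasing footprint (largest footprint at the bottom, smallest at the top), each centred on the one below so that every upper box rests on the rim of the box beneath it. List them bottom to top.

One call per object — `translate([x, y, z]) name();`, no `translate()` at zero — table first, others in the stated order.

table();
translate([278, 198, 757]) open_box();
translate([286, 204, 861]) open_box_2();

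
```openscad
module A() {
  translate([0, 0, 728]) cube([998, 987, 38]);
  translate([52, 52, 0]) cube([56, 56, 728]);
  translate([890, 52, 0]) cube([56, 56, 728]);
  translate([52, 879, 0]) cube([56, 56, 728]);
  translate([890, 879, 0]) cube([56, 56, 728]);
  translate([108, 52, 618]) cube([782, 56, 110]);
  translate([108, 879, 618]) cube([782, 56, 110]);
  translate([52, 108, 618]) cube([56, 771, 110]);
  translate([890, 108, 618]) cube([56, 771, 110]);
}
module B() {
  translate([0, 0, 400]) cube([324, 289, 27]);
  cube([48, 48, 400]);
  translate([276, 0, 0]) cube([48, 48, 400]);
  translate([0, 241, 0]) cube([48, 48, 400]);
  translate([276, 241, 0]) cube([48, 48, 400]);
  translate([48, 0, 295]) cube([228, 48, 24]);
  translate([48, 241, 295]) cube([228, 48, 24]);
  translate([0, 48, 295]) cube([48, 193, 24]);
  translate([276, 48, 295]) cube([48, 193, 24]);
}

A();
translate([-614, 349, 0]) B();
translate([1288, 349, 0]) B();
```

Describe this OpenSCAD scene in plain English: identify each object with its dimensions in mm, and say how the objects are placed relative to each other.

A is a rectangular dining table. The top is 998×987×38 mm with its upper surface at z = 766 mm. It stands on four 56×56 mm square legs, each inset 52 mm from the nearest pair of top edges, running from the floor to the underside of the top. Four apron rails, 56 mm thick and 110 mm tall, run between adjacent legs with their top edges flush with the underside of the top and their outer faces flush with the legs' outer faces.

B is a four-legged stool. The seat is a 324×289×27 mm slab whose top surface is at z = 427 mm; four square legs, each 48×48 mm in cross-section, run from the floor (z = 0) to the underside of the seat, each flush with a corner of the seat. Four stretchers, 48 mm wide and 24 mm tall, connect adjacent legs with their undersides at z = 295 mm, each running between the inner faces of the legs it joins and aligned with the legs' outer faces on the other axis.

Two stools sit around the table at the −x, +x sides.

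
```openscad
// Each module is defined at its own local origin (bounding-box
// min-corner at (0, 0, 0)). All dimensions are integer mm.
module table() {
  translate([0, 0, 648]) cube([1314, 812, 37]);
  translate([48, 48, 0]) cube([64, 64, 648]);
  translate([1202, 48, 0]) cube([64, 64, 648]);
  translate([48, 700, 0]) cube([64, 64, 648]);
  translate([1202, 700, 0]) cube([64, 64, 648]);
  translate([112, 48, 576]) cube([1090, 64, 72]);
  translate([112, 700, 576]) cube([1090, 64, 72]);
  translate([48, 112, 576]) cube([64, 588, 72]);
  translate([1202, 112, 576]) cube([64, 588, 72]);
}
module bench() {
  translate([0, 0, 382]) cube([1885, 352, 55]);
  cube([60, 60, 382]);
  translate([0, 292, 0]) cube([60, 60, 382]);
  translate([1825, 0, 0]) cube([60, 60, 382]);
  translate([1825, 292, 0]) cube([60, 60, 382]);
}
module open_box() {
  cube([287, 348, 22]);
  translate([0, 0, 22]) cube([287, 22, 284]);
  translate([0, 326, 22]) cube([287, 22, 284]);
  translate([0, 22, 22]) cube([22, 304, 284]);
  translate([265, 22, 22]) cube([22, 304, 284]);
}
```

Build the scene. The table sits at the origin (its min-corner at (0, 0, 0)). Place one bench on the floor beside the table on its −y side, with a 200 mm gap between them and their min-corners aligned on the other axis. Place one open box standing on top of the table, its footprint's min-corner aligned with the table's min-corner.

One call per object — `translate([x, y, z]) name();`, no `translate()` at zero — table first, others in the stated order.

table();
translate([0, -552, 0]) bench();
translate([0, 0, 685]) open_box();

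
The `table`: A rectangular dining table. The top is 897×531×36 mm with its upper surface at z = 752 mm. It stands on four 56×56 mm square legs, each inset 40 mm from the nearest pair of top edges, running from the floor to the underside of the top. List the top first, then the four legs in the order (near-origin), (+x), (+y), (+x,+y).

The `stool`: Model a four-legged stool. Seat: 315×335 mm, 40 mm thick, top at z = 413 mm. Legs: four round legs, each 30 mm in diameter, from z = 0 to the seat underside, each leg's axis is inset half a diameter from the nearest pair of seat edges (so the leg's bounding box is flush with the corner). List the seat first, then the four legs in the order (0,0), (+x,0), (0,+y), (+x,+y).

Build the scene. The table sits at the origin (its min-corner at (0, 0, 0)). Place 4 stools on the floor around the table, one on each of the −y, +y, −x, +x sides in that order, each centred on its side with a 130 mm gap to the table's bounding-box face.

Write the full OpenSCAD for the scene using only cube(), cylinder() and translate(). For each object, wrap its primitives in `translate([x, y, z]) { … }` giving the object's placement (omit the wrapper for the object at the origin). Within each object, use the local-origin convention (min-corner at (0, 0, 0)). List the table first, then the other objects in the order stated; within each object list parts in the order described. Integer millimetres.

translate([0, 0, 716]) cube([897, 531, 36]);
translate([40, 40, 0]) cube([56, 56, 716]);
translate([801, 40, 0]) cube([56, 56, 716]);
translate([40, 435, 0]) cube([56, 56, 716]);
translate([801, 435, 0]) cube([56, 56, 716]);
translate([291, -465, 0]) {
  translate([0, 0, 373]) cube([315, 335, 40]);
  translate([15, 15, 0]) cylinder(h = 373, r = 15);
  translate([300, 15, 0]) cylinder(h = 373, r = 15);
  translate([15, 320, 0]) cylinder(h = 373, r = 15);
  translate([300, 320, 0]) cylinder(h = 373, r = 15);
}
translate([291, 661, 0]) {
  translate([0, 0, 373]) cube([315, 335, 40]);
  translate([15, 15, 0]) cylinder(h = 373, r = 15);
  translate([300, 15, 0]) cylinder(h = 373, r = 15);
  translate([15, 320, 0]) cylinder(h = 373, r = 15);
  translate([300, 320, 0]) cylinder(h = 373, r = 15);
}
translate([-445, 98, 0]) {
  translate([0, 0, 373]) cube([315, 335, 40]);
  translate([15, 15, 0]) cylinder(h = 373, r = 15);
  translate([300, 15, 0]) cylinder(h = 373, r = 15);
  translate([15, 320, 0]) cylinder(h = 373, r = 15);
  translate([300, 320, 0]) cylinder(h = 373, r = 15);
}
translate([1027, 98, 0]) {
  translate([0, 0, 373]) cube([315, 335, 40]);
  translate([15, 15, 0]) cylinder(h = 373, r = 15);
  translate([300, 15, 0]) cylinder(h = 373, r = 15);
  translate([15, 320, 0]) cylinder(h = 373, r = 15);
  translate([300, 320, 0]) cylinder(h = 373, r = 15);
}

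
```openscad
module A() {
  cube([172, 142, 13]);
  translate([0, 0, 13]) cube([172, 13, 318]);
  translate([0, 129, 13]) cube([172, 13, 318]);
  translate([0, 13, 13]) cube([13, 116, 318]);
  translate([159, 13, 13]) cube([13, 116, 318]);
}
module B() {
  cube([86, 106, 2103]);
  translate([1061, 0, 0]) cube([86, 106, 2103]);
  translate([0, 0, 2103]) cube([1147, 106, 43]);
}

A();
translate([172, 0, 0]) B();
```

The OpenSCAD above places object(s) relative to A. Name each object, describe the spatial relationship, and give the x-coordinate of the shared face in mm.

The open box's +x face and the door frame's −x face are both at x = 172 mm.

A is an open box. B is a door frame. The door frame is against the open box's +x side, with their −y faces flush. The x-coordinate of the shared face is 172 mm.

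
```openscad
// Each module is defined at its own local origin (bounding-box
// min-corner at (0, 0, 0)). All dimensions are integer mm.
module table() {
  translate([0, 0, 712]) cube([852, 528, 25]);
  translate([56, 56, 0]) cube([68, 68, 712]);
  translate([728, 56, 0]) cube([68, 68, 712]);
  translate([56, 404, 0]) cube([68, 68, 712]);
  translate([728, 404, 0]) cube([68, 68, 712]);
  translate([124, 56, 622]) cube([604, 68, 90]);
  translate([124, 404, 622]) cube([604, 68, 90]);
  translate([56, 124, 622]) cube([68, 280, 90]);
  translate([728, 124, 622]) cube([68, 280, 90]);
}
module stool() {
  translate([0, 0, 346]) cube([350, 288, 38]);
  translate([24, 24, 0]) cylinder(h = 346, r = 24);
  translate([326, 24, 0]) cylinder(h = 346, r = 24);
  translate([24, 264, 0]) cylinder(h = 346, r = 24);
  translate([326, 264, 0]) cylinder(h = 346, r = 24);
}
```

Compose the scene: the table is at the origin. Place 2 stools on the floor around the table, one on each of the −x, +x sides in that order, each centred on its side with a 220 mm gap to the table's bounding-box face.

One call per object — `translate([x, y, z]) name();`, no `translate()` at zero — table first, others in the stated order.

table();
translate([-570, 120, 0]) stool();
translate([1072, 120, 0]) stool();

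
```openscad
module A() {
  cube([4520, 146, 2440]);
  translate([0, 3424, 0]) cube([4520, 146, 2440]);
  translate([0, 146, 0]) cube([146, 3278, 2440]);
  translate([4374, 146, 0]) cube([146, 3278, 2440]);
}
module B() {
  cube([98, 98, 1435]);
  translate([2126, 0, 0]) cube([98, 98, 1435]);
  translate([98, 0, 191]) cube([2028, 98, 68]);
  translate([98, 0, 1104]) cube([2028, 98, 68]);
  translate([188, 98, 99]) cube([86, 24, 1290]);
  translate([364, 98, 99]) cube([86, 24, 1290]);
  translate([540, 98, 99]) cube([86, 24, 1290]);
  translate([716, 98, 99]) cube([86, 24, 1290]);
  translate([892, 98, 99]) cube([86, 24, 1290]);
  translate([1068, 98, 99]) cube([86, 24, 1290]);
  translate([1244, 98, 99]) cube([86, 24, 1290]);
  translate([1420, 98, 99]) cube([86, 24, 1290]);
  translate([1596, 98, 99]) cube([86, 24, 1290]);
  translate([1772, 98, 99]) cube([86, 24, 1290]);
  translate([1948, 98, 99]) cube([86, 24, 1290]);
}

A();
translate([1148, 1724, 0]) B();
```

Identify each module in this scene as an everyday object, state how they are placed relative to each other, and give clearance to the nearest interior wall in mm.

Clearances: x = 1002, y = 1578; minimum 1002 mm.

A is a house frame. B is a fence section. The fence section sits inside the house frame, centred. The clearance to the nearest interior wall is 1002 mm.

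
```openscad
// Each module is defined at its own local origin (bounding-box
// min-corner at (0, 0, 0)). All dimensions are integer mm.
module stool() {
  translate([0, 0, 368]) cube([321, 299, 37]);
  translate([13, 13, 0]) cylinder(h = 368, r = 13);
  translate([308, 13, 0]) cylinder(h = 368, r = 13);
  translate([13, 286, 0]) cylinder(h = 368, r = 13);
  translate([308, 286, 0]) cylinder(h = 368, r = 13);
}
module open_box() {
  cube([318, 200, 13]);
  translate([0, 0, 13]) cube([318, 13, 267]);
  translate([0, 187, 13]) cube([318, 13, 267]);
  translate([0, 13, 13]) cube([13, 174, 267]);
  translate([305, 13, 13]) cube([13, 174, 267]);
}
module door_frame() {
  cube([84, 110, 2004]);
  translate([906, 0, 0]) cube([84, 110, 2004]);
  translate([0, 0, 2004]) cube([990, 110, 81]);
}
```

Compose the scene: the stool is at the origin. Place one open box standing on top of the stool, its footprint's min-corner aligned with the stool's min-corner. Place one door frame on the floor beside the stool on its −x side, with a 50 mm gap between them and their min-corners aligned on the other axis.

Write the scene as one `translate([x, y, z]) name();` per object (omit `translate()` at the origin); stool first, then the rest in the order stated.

stool();
translate([0, 0, 405]) open_box();
translate([-1040, 0, 0]) door_frame();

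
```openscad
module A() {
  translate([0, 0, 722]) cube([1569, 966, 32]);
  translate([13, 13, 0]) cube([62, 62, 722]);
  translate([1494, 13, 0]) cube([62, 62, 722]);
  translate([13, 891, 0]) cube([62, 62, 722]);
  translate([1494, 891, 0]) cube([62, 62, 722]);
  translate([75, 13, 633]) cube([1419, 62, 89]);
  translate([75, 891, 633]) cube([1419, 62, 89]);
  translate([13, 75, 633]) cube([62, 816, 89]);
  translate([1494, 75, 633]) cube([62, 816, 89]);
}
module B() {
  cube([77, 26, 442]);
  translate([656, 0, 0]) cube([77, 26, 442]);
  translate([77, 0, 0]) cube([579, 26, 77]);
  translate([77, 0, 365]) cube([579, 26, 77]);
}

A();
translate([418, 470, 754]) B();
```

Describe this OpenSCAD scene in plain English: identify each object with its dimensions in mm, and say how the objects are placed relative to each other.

A is a table: top 1569 mm (x) × 966 mm (y), 32 mm thick, upper face at z = 754 mm, on four 62×62 mm square legs, each inset 13 mm from the nearest pair of top edges, running from z = 0 to the bottom of the top. Four apron rails, 62 mm thick and 89 mm tall, run between adjacent legs with their top edges flush with the underside of the top and their outer faces flush with the legs' outer faces.

B is a rectangular picture frame lying in the x–z plane (depth along y). The opening is 579 mm wide (x) by 288 mm tall (z), surrounded by a border 77 mm wide on all four sides. The frame is 26 mm deep and is made of two full-height vertical stiles with two horizontal rails fitted between them.

The picture frame is on top of the table, centred.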